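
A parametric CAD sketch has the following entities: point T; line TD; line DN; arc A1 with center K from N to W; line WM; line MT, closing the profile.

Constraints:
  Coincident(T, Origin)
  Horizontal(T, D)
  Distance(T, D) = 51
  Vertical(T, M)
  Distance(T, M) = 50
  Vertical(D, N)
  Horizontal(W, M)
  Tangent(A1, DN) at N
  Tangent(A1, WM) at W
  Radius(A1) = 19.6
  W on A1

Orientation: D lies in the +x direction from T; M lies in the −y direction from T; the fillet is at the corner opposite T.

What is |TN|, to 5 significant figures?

59.373

T is at the origin; T and D share the same y with |TD| = 51.0 and D on the +x side, so D = (51.000, 0.0000). TM is vertical with |TM| = 50.0 and M on the −y side, so M = (0.0000, -50.000). The virtual corner opposite T is at (51.000, -50.000). Since A1 is tangent to DN there, KN ⟂ DN and the tangent condition forces KW to be normal to WM, with radius 19.6, so the center K sits 19.6 in from both sides at K = (31.400, -30.400). That places the tangent points at N = (51.000, -30.400) on DN and W = (31.400, -50.000) on WM. Then |TN| = |N − T| = 59.373.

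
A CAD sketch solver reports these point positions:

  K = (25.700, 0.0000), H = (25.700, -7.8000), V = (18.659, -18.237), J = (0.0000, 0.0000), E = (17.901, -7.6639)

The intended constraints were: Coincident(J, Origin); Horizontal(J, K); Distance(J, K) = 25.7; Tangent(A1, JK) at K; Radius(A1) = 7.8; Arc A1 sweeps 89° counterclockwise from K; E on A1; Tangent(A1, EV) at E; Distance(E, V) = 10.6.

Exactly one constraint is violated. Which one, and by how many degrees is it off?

Tangent(A1, EV) at E — off by 5.10°.

J = (0.00, 0.00) ✓; J.y = 0.00, K.y = 0.00 ✓; |JK| = 25.70 ✓; ∠(HK, KJ) = 90.00° ✓; |HK| = 7.800 ✓; bearing(H→E) − bearing(H→K) = 89.00° ✓; |HE| = 7.800 ✓; ∠(HE, EV) = 84.90° ✗; |EV| = 10.60 ✓.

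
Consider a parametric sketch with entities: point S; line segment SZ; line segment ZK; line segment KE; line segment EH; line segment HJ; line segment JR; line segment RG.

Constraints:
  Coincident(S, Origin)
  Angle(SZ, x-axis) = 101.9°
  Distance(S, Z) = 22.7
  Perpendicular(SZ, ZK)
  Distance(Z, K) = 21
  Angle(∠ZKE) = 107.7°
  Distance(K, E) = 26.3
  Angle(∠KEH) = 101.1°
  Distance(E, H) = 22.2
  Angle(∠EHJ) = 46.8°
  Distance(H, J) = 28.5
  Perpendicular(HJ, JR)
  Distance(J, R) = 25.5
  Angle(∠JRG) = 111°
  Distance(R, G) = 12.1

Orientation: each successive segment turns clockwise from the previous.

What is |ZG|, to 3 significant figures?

50.3

HJ ⟂ JR, so JR runs at -2.50°; with |JR| = 25.5, R = (38.7, 16.6). ∠JRG = 111.0° gives RG at -71.5° from the x-axis; with |RG| = 12.1, G = (42.6, 5.08). Then |ZG| = |G − Z| = 50.3.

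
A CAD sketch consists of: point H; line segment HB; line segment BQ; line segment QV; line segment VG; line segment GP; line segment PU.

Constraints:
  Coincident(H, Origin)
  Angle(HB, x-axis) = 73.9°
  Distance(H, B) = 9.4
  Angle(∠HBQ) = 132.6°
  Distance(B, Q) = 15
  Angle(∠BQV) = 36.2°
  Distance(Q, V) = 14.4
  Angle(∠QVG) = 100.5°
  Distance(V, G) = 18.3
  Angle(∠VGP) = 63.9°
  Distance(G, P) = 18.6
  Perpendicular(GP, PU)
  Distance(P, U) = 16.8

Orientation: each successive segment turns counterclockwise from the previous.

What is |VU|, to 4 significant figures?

10.56

H is at the origin; HB runs at 73.9° with length 9.4, so B = (2.607, 9.031). ∠HBQ = 132.6° gives BQ at 121.3° from the x-axis; with |BQ| = 15.0, Q = (-5.186, 21.85). ∠BQV = 36.2° gives QV at -94.90° from the x-axis; with |QV| = 14.4, V = (-6.416, 7.501). ∠QVG = 100.5° gives VG at -15.40° from the x-axis; with |VG| = 18.3, G = (11.23, 2.641). ∠VGP = 63.9° gives GP at 100.7° from the x-axis; with |GP| = 18.6, P = (7.774, 20.92). The perpendicularity gives PU at right angles to GP, so PU runs at -169.3°; with |PU| = 16.8, U = (-8.734, 17.80). Then |VU| = |U − V| = 10.56.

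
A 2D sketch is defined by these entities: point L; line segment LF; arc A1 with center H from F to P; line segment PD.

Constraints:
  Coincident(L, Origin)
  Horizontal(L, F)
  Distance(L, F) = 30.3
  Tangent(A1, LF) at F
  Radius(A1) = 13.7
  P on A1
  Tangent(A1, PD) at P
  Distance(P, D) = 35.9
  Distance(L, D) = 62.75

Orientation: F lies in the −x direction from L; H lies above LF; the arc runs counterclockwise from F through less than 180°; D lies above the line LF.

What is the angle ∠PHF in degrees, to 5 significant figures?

118.59°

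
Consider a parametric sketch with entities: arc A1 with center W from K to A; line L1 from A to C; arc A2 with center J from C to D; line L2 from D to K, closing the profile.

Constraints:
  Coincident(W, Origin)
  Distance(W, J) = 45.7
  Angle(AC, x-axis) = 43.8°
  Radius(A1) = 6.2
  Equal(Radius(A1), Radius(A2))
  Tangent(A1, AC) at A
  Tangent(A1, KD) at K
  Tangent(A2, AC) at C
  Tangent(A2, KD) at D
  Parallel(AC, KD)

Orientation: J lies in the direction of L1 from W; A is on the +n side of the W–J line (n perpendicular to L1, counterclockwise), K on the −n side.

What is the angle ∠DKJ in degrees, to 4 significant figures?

7.726°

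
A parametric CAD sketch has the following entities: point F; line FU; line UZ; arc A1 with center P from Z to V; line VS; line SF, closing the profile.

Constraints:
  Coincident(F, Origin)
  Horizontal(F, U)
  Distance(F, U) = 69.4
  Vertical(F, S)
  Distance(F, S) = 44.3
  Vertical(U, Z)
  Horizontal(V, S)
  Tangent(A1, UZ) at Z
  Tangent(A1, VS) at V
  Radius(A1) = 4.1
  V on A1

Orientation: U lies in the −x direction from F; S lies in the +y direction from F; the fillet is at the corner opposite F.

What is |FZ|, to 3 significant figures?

80.2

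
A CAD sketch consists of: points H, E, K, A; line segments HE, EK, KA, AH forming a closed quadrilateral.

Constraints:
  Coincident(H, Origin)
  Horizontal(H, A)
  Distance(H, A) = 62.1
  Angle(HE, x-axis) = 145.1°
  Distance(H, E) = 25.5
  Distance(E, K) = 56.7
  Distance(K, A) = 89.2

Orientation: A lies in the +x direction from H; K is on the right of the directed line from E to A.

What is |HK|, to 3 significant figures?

45.1

H is at the origin; HA is horizontal with |HA| = 62.1 and A in +x, so A = (62.1, 0). HE runs at 145.1° with |HE| = 25.5, so E = (-20.9, 14.6). K is determined by |EK| = 56.7 and |KA| = 89.2 together: it lies at the intersection of circle(E, 56.7) and circle(A, 89.2). With |EA| = 84.3, the foot of the radical line on EA is 14.0 from E and the perpendicular offset is √(56.7² − 14.0²) = 54.9. Taking the right-of-EA solution: K = (-16.6, -41.9).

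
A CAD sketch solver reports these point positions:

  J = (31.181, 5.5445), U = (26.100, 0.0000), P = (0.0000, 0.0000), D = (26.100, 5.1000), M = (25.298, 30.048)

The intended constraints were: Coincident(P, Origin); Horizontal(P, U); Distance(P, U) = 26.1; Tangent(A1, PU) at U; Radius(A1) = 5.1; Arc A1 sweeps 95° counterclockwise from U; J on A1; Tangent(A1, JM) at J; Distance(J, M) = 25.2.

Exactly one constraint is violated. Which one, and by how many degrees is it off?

Tangent(A1, JM) at J — off by 8.50°.

P = (0.00, 0.00) ✓; P.y = 0.00, U.y = 0.00 ✓; |PU| = 26.10 ✓; ∠(DU, UP) = 90.00° ✓; |DU| = 5.100 ✓; bearing(D→J) − bearing(D→U) = 95.00° ✓; |DJ| = 5.100 ✓; ∠(DJ, JM) = 81.50° ✗; |JM| = 25.20 ✓.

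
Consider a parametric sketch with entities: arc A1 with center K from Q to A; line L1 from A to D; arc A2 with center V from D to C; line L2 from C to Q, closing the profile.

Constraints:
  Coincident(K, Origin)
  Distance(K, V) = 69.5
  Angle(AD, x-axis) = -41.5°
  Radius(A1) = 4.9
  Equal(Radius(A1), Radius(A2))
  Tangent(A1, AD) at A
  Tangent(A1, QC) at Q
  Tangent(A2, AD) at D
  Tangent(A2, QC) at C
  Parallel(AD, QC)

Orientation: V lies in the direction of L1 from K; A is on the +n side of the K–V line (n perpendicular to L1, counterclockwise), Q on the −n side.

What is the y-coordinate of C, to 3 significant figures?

-49.7

The slot axis is L1's direction at -41.5°, so u = (cos -41.5°, sin -41.5°) = (0.749, -0.663) and n = (−sin -41.5°, cos -41.5°) = (0.663, 0.749). K is at the origin and V lies 69.5 along u from K, so V = 69.5·u = (52.1, -46.1). Tangency of A1 to both parallel lines with radius 4.9 puts A and Q at K ± 4.9·n: A = (3.25, 3.67), Q = (-3.25, -3.67). Equal radii place D and C the same way about V: D = V + 4.9·n = (55.3, -42.4), C = V − 4.9·n = (48.8, -49.7). So C.y = -49.7.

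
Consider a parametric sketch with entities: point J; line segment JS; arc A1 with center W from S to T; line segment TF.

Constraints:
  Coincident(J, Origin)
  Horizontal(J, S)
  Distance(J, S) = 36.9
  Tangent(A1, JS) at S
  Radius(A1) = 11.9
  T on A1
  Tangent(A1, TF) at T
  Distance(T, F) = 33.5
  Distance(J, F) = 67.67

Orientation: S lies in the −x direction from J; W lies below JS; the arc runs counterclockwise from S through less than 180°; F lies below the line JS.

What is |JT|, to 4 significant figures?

50.03

Checks: ∠(WS, SJ) = 90.00° ✓; |WT| = 11.90 ✓; ∠(WT, TF) = 90.00° ✓; |TF| = 33.50 ✓; |JF| = 67.67 ✓.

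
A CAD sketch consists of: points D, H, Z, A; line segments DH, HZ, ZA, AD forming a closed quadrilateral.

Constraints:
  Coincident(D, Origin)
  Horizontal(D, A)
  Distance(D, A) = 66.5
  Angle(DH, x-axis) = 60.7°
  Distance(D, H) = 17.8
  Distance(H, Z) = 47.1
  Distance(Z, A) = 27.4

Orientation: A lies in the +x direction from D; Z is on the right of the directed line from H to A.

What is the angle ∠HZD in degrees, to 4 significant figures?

21.87°

Checks: |HZ| = 47.10 ✓; |ZA| = 27.40 ✓.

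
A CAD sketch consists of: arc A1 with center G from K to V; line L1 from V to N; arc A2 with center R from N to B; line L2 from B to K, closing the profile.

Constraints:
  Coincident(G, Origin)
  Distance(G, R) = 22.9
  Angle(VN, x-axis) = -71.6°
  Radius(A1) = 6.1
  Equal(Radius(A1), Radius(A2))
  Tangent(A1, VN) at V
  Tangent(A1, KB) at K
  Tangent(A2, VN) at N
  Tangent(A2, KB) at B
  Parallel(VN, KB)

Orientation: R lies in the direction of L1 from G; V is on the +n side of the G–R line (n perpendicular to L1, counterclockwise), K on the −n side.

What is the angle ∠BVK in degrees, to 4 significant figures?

61.95°

The slot axis is L1's direction at -71.6°, so u = (cos -71.6°, sin -71.6°) = (0.3156, -0.9489) and n = (−sin -71.6°, cos -71.6°) = (0.9489, 0.3156). G is at the origin and R lies 22.9 along u from G, so R = 22.9·u = (7.228, -21.73). Tangency of A1 to both parallel lines with radius 6.1 puts V and K at G ± 6.1·n: V = (5.788, 1.925), K = (-5.788, -1.925). Equal radii place N and B the same way about R: N = R + 6.1·n = (13.02, -19.80), B = R − 6.1·n = (1.440, -23.65). Then cos ∠BVK = VB·VK / (|VB||VK|), giving 61.95°.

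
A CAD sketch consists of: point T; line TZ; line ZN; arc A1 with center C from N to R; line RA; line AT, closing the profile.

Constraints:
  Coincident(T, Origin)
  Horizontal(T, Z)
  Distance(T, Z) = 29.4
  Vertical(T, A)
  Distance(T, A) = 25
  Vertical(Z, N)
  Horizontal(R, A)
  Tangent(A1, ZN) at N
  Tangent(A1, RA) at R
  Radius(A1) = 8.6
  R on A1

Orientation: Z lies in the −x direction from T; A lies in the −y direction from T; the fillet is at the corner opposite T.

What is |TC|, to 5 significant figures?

26.488

T is at the origin; T and Z share the same y with |TZ| = 29.4 and Z on the −x side, so Z = (-29.400, 0.0000). TA is vertical with |TA| = 25.0 and A on the −y side, so A = (0.0000, -25.000). The virtual corner opposite T is at (-29.400, -25.000). Tangency of A1 to ZN means the radius CN is perpendicular to ZN and the tangent condition forces CR to be normal to RA, with radius 8.6, so the center C sits 8.6 in from both sides at C = (-20.800, -16.400). Then |TC| = |C − T| = 26.488.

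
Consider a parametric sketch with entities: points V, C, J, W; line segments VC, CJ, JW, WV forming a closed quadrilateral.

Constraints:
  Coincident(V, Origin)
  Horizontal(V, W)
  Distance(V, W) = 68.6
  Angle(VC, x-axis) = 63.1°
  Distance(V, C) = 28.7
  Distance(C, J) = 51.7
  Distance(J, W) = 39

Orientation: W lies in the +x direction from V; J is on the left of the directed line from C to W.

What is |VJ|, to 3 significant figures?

73.9

V is at the origin; V and W share the same y with |VW| = 68.6 and W in +x, so W = (68.6, 0). VC runs at 63.1° with |VC| = 28.7, so C = (13.0, 25.6). J is determined by |CJ| = 51.7 and |JW| = 39.0 together: it lies at the intersection of circle(C, 51.7) and circle(W, 39.0). With |CW| = 61.2, the foot of the radical line on CW is 40.0 from C and the perpendicular offset is √(51.7² − 40.0²) = 32.7. Taking the left-of-CW solution: J = (63.0, 38.6).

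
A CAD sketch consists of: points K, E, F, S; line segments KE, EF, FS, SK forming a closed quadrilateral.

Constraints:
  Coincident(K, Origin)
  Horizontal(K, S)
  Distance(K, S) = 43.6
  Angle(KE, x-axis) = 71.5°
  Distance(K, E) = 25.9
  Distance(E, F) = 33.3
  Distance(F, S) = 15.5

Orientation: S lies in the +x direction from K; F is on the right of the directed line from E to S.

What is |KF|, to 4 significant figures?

28.31

K is at the origin; K and S share the same y with |KS| = 43.6 and S in +x, so S = (43.6, 0). KE runs at 71.5° with |KE| = 25.9, so E = (8.218, 24.56). F is determined by |EF| = 33.3 and |FS| = 15.5 together: it lies at the intersection of circle(E, 33.3) and circle(S, 15.5). With |ES| = 43.07, the foot of the radical line on ES is 31.62 from E and the perpendicular offset is √(33.3² − 31.62²) = 10.45. Taking the right-of-ES solution: F = (28.24, -2.050).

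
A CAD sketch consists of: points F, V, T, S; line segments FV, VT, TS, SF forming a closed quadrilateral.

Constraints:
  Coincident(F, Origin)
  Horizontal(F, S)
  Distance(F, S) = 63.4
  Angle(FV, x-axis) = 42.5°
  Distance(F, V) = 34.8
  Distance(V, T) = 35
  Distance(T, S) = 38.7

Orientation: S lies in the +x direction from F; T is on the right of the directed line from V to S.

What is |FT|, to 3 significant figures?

28.8

Checks: |VT| = 35.00 ✓; |TS| = 38.70 ✓.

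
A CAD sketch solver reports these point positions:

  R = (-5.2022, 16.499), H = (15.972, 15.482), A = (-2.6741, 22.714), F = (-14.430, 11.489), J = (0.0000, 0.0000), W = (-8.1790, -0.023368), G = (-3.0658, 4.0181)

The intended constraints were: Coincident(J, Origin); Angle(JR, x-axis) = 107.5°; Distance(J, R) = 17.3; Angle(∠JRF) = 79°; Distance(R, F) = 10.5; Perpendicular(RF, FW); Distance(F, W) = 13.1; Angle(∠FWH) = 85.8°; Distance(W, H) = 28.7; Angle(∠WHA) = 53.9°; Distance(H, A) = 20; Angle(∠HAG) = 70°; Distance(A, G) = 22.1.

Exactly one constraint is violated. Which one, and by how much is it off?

Distance(A, G) = 22.1 — off by 3.40.

J = (0.00, 0.00) ✓; JR at 107.5° ✓; |JR| = 17.30 ✓; ∠JRF = 79.00° ✓; |RF| = 10.50 ✓; ∠(RF, FW) = 90.00° ✓; |FW| = 13.10 ✓; ∠FWH = 85.80° ✓; |WH| = 28.70 ✓; ∠WHA = 53.90° ✓; |HA| = 20.00 ✓; ∠HAG = 70.00° ✓; |AG| = 18.70 ✗.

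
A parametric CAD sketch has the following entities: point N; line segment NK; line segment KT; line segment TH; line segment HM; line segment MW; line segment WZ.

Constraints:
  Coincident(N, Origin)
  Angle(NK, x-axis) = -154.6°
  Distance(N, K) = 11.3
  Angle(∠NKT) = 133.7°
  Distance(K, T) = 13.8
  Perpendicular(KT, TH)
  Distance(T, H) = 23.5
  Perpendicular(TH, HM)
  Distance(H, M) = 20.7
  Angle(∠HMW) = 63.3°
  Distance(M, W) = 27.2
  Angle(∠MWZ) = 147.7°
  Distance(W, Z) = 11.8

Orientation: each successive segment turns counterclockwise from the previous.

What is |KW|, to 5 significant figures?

5.3812

N is at the origin; NK runs at -154.6° with length 11.3, so K = (-10.208, -4.8470). ∠NKT = 133.7° gives KT at -108.30° from the x-axis; with |KT| = 13.8, T = (-14.541, -17.949). KT is perpendicular to TH, so TH runs at -18.300°; with |TH| = 23.5, H = (7.7707, -25.328). TH ⟂ HM, so HM runs at 71.700°; with |HM| = 20.7, M = (14.270, -5.6748). ∠HMW = 63.3° gives MW at -171.60° from the x-axis; with |MW| = 27.2, W = (-12.638, -9.6482). Then |KW| = |W − K| = 5.3812.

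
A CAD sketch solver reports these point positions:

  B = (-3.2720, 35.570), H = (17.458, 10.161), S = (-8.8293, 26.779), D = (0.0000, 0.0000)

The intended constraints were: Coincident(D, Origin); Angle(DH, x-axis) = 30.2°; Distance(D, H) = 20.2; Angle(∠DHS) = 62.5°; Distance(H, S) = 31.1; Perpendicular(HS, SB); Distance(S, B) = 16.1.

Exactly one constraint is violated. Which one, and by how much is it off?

Distance(S, B) = 16.1 — off by 5.70.

D = (0.00, 0.00) ✓; DH at 30.20° ✓; |DH| = 20.20 ✓; ∠DHS = 62.50° ✓; |HS| = 31.10 ✓; ∠(HS, SB) = 90.00° ✓; |SB| = 10.40 ✗.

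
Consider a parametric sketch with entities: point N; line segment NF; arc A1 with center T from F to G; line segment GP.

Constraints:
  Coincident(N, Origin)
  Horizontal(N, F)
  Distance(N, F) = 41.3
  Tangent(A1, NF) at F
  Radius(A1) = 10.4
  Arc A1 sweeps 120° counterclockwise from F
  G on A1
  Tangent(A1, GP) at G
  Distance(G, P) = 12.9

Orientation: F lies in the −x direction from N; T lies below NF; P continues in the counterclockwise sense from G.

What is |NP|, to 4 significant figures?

51.38

N is at the origin; NF is horizontal with |NF| = 41.3 and F on the −x side, so F = (-41.30, 0.000). A1 meets NF tangentially, so TF is at right angles to NF, so T = F + (0, -10.4) = (-41.30, -10.40). On A1, F sits at bearing 90° from T; a 120° counterclockwise sweep puts G at bearing 210°, so G = T + 10.4·(cos 210°, sin 210°) = (-50.31, -15.60). A1 meets GP tangentially, so TG is at right angles to GP, so GP runs along (−sin 210°, cos 210°); with |GP| = 12.9, P = (-43.86, -26.77). Then |NP| = |P − N| = 51.38.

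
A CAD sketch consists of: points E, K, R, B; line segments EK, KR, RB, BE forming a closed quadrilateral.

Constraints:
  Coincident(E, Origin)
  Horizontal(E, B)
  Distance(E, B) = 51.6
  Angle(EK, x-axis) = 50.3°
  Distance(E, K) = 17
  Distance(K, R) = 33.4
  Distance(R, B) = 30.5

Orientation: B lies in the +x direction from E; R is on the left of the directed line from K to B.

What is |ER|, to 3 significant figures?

49.5

Checks: |KR| = 33.40 ✓; |RB| = 30.50 ✓.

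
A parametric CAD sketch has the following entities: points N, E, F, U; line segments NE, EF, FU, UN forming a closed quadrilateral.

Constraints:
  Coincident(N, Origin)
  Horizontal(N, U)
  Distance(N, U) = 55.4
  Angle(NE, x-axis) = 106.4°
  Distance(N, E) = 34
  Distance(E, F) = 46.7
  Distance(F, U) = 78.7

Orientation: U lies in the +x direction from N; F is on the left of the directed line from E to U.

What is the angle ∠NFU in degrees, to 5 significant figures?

42.813°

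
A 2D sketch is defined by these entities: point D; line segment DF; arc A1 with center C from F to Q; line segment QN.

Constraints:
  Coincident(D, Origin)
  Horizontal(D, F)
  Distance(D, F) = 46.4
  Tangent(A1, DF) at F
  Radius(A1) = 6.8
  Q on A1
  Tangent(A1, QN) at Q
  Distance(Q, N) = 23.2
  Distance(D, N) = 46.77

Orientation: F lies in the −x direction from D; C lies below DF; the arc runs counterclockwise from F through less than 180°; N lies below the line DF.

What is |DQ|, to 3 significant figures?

52.8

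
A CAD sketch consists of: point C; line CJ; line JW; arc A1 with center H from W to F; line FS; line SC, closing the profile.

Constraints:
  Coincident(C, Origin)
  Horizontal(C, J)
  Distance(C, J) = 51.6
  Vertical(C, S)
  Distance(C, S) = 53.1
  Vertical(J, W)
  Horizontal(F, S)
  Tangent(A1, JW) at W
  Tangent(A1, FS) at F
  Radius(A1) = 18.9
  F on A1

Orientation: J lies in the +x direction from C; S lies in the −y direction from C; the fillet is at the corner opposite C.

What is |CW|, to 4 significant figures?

61.90

C is at the origin; C and J share the same y with |CJ| = 51.6 and J on the +x side, so J = (51.60, 0.000). CS is vertical with |CS| = 53.1 and S on the −y side, so S = (0.000, -53.10). The virtual corner opposite C is at (51.60, -53.10). The tangent condition forces HW to be normal to JW and A1 meets FS tangentially, so HF is at right angles to FS, with radius 18.9, so the center H sits 18.9 in from both sides at H = (32.70, -34.20). That places the tangent points at W = (51.60, -34.20) on JW and F = (32.70, -53.10) on FS. Then |CW| = |W − C| = 61.90.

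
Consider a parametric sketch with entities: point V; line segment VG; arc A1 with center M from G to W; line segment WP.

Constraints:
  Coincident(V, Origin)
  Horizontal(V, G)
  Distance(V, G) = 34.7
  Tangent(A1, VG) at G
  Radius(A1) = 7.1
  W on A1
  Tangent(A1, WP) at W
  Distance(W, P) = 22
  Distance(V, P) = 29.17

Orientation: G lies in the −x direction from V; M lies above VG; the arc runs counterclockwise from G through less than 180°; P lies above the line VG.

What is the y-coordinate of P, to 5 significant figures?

23.010

Checks: |MW| = 7.100 ✓; ∠(MW, WP) = 90.00° ✓; |WP| = 22.00 ✓; |VP| = 29.17 ✓.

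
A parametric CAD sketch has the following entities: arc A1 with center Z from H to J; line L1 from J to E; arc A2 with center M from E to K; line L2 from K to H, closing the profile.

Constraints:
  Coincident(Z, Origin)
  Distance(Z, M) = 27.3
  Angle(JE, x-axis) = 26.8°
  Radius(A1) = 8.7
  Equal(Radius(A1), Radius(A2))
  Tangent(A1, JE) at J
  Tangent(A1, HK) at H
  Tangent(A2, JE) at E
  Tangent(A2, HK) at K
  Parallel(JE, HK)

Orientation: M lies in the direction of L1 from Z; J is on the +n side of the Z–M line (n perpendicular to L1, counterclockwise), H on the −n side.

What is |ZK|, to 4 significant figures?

28.65

The slot axis is L1's direction at 26.8°, so u = (cos 26.8°, sin 26.8°) = (0.8926, 0.4509) and n = (−sin 26.8°, cos 26.8°) = (-0.4509, 0.8926). Z is at the origin and M lies 27.3 along u from Z, so M = 27.3·u = (24.37, 12.31). Tangency of A1 to both parallel lines with radius 8.7 puts J and H at Z ± 8.7·n: J = (-3.923, 7.765), H = (3.923, -7.765). Equal radii place E and K the same way about M: E = M + 8.7·n = (20.44, 20.07), K = M − 8.7·n = (28.29, 4.543). Then |ZK| = |K − Z| = 28.65.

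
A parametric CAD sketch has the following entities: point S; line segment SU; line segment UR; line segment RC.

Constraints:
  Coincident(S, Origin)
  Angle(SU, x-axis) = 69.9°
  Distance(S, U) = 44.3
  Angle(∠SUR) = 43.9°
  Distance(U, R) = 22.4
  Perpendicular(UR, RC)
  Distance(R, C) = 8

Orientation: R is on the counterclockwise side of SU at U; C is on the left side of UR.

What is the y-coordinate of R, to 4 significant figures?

31.78

S is at the origin; SU runs at 69.9° with length 44.3, so U = 44.3·(cos 69.9°, sin 69.9°) = (15.22, 41.60). ∠SUR = 43.9°, so UR runs at 69.9° + (180° − 43.9°) = 206.0° from the x-axis; with |UR| = 22.4, R = U + 22.4·(cos 206.0°, sin 206.0°) = (-4.909, 31.78). So R.y = 31.78.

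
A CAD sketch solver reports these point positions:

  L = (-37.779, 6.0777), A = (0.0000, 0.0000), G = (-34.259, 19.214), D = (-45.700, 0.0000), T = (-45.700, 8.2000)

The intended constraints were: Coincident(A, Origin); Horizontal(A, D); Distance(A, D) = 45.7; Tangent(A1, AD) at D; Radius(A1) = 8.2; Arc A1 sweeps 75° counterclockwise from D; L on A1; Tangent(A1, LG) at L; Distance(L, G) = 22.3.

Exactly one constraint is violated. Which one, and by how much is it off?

Distance(L, G) = 22.3 — off by 8.70.

A = (0.00, 0.00) ✓; A.y = 0.00, D.y = 0.00 ✓; |AD| = 45.70 ✓; ∠(TD, DA) = 90.00° ✓; |TD| = 8.200 ✓; bearing(T→L) − bearing(T→D) = 75.00° ✓; |TL| = 8.200 ✓; ∠(TL, LG) = 90.00° ✓; |LG| = 13.60 ✗.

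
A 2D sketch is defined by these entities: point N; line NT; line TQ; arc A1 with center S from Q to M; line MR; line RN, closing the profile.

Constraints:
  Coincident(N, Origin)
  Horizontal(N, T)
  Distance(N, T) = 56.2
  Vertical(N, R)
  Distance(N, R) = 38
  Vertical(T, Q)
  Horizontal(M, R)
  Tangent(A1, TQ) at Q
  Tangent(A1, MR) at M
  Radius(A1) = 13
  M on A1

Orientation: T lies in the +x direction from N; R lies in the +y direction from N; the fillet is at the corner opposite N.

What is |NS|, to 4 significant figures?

49.91

N is at the origin; N and T share the same y with |NT| = 56.2 and T on the +x side, so T = (56.20, 0.000). N and R share the same x with |NR| = 38.0 and R on the +y side, so R = (0.000, 38.00). The virtual corner opposite N is at (56.20, 38.00). Tangency of A1 to TQ means the radius SQ is perpendicular to TQ and tangency of A1 to MR means the radius SM is perpendicular to MR, with radius 13.0, so the center S sits 13.0 in from both sides at S = (43.20, 25.00). Then |NS| = |S − N| = 49.91.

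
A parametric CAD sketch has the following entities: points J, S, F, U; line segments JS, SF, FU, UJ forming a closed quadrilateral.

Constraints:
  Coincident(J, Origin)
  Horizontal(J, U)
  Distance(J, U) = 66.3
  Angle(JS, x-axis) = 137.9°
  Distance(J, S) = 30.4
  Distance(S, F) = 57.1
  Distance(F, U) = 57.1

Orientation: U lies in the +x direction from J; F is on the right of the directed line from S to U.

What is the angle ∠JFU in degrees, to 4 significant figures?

97.18°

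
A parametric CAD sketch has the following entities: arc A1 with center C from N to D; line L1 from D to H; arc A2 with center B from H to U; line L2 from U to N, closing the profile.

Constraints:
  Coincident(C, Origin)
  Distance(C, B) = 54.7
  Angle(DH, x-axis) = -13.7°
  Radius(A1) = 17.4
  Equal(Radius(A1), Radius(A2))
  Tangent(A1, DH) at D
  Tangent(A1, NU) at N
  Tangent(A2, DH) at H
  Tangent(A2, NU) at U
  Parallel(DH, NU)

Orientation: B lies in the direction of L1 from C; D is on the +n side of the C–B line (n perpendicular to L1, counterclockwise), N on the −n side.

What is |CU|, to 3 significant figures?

57.4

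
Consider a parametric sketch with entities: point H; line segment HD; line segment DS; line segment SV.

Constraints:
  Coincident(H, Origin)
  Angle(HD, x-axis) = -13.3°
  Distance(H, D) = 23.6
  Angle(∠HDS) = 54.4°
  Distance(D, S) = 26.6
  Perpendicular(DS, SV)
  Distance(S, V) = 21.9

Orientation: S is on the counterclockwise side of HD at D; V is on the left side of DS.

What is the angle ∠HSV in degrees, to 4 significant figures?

33.83°

∠HDS = 54.4°, so DS runs at -13.3° + (180° − 54.4°) = 112.3° from the x-axis; with |DS| = 26.6, S = D + 26.6·(cos 112.3°, sin 112.3°) = (12.87, 19.18). DS is perpendicular to SV; with |SV| = 21.9 on the left of DS, V = S + 21.9·(-0.9252, -0.3795) = (-7.389, 10.87). Then cos ∠HSV = SH·SV / (|SH||SV|), giving 33.83°.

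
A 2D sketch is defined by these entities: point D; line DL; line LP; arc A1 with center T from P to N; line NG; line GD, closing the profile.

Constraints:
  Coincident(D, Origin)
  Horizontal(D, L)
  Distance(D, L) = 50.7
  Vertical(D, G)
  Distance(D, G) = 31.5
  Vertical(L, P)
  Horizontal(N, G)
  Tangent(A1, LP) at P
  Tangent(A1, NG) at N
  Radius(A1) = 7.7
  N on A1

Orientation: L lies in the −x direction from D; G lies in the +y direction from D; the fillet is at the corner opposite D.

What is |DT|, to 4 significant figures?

49.15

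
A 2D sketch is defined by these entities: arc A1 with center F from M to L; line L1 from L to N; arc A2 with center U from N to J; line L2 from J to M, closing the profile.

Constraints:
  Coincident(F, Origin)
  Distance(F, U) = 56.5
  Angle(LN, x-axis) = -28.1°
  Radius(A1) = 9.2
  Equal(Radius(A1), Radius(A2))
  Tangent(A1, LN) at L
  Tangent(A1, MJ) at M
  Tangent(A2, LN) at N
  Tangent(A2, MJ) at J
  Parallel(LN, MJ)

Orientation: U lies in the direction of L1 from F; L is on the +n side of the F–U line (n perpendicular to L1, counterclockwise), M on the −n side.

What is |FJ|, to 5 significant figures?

57.244

Tangency of A1 to both parallel lines with radius 9.2 puts L and M at F ± 9.2·n: L = (4.3333, 8.1156), M = (-4.3333, -8.1156). Equal radii place N and J the same way about U: N = U + 9.2·n = (54.173, -18.497), J = U − 9.2·n = (45.507, -34.728). Then |FJ| = |J − F| = 57.244.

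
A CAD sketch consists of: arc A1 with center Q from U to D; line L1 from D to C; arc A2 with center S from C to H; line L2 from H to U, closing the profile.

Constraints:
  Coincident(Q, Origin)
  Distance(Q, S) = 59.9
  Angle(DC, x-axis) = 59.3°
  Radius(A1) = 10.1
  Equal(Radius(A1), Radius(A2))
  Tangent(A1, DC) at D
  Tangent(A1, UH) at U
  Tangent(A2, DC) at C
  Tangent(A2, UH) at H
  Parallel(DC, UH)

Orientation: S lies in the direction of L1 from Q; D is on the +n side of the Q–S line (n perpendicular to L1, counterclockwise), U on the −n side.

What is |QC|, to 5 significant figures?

60.746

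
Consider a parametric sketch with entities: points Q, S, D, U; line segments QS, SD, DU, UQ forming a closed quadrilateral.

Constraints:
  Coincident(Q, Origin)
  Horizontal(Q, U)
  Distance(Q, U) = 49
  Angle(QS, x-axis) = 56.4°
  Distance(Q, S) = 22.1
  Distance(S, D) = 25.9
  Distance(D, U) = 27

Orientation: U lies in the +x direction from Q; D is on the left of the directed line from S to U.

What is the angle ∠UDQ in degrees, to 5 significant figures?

82.282°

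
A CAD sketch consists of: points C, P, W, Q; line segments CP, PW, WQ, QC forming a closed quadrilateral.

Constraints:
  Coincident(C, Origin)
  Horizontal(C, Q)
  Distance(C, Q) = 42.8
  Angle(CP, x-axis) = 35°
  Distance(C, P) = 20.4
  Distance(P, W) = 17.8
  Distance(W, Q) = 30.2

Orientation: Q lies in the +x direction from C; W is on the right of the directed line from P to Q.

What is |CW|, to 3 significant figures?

14.3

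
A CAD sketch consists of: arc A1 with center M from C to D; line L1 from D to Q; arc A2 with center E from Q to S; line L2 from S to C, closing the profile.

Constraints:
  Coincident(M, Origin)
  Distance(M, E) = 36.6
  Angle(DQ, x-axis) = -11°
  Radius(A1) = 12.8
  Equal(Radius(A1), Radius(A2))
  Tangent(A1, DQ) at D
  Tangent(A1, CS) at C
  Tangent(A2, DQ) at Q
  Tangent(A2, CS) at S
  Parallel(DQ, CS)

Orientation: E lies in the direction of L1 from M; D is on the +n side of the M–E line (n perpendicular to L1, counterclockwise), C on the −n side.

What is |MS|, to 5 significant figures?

38.774

The slot axis is L1's direction at -11.0°, so u = (cos -11.0°, sin -11.0°) = (0.98163, -0.19081) and n = (−sin -11.0°, cos -11.0°) = (0.19081, 0.98163). M is at the origin and E lies 36.6 along u from M, so E = 36.6·u = (35.928, -6.9836). Tangency of A1 to both parallel lines with radius 12.8 puts D and C at M ± 12.8·n: D = (2.4424, 12.565), C = (-2.4424, -12.565). Equal radii place Q and S the same way about E: Q = E + 12.8·n = (38.370, 5.5812), S = E − 12.8·n = (33.485, -19.548). Then |MS| = |S − M| = 38.774.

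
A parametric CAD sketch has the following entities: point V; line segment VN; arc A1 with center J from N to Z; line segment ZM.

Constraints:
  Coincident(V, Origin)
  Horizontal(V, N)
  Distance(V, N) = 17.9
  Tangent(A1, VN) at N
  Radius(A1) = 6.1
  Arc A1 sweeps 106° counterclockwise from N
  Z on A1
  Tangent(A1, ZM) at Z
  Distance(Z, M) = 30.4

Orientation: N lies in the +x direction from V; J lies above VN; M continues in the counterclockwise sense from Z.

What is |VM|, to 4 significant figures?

40.07

V is at the origin; VN is horizontal with |VN| = 17.9 and N on the +x side, so N = (17.90, 0.000). Tangency of A1 to VN means the radius JN is perpendicular to VN, so J = N + (0, 6.1) = (17.90, 6.100). On A1, N sits at bearing -90° from J; a 106° counterclockwise sweep puts Z at bearing 16°, so Z = J + 6.1·(cos 16°, sin 16°) = (23.76, 7.781). Since A1 is tangent to ZM there, JZ ⟂ ZM, so ZM runs along (−sin 16°, cos 16°); with |ZM| = 30.4, M = (15.38, 37.00). Then |VM| = |M − V| = 40.07.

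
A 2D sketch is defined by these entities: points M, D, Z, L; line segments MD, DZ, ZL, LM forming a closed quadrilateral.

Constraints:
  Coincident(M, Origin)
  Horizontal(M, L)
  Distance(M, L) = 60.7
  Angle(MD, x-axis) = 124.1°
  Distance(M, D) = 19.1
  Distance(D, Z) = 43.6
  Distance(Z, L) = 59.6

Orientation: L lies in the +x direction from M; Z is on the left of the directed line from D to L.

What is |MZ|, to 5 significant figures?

49.968

Checks: |DZ| = 43.60 ✓; |ZL| = 59.60 ✓.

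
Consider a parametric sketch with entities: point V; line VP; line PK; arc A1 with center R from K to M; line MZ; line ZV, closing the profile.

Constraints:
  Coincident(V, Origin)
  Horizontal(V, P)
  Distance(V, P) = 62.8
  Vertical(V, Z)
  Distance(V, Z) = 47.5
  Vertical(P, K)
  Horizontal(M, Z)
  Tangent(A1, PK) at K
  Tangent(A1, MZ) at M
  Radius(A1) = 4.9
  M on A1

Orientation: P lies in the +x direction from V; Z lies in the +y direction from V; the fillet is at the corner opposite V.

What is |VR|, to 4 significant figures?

71.88

V is at the origin; VP is horizontal with |VP| = 62.8 and P on the +x side, so P = (62.80, 0.000). VZ is vertical with |VZ| = 47.5 and Z on the +y side, so Z = (0.000, 47.50). The virtual corner opposite V is at (62.80, 47.50). Since A1 is tangent to PK there, RK ⟂ PK and since A1 is tangent to MZ there, RM ⟂ MZ, with radius 4.9, so the center R sits 4.9 in from both sides at R = (57.90, 42.60). Then |VR| = |R − V| = 71.88.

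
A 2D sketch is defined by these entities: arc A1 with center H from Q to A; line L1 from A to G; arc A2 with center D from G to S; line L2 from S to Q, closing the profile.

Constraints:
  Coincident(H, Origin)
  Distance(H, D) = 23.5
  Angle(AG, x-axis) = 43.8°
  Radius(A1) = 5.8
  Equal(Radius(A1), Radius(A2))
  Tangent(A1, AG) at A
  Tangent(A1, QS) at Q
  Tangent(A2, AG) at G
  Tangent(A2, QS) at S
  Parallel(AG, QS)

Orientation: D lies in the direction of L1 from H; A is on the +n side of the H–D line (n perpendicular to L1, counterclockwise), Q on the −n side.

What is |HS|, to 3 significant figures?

24.2

Tangency of A1 to both parallel lines with radius 5.8 puts A and Q at H ± 5.8·n: A = (-4.01, 4.19), Q = (4.01, -4.19). Equal radii place G and S the same way about D: G = D + 5.8·n = (12.9, 20.5), S = D − 5.8·n = (21.0, 12.1). Then |HS| = |S − H| = 24.2.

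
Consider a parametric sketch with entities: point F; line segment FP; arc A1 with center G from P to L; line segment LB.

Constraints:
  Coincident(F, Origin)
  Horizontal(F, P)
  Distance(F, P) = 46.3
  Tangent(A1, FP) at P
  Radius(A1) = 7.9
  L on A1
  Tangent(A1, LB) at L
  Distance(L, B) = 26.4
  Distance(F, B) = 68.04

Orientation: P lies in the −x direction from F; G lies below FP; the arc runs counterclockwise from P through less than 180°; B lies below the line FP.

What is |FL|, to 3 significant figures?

54.3

F is at the origin; FP is horizontal with |FP| = 46.3 and P on the −x side, so P = (-46.3, 0.00). A1 meets FP tangentially, so GP is at right angles to FP, so G = P + (0, -7.9) = (-46.3, -7.90). Since GL ⟂ LB (tangency), |GB| = √(7.9² + 26.4²) = 27.6 regardless of where L sits on A1. So B lies on both circle(F, 68.04) and circle(G, 27.6); the below-FP intersection is B = (-60.2, -31.7). L is the foot of the tangent from B: L = (-54.0, -6.03).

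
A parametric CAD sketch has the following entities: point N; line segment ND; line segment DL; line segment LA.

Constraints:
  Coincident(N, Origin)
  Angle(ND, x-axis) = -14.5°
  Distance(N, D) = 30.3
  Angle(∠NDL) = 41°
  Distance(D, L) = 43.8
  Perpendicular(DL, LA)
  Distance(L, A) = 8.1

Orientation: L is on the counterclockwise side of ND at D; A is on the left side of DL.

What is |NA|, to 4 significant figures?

24.02

∠NDL = 41.0°, so DL runs at -14.5° + (180° − 41.0°) = 124.5° from the x-axis; with |DL| = 43.8, L = D + 43.8·(cos 124.5°, sin 124.5°) = (4.526, 28.51). The perpendicularity gives LA at right angles to DL; with |LA| = 8.1 on the left of DL, A = L + 8.1·(-0.8241, -0.5664) = (-2.149, 23.92). Then |NA| = |A − N| = 24.02.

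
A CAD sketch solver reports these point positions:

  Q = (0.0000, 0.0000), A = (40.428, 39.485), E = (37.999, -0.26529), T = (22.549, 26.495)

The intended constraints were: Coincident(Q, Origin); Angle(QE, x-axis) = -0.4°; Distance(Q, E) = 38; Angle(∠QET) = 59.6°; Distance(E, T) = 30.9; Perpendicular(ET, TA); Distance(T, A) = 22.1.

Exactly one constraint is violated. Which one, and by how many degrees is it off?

Perpendicular(ET, TA) — off by 6.00°.

Q = (0.00, 0.00) ✓; QE at -0.4000° ✓; |QE| = 38.00 ✓; ∠QET = 59.60° ✓; |ET| = 30.90 ✓; ∠(ET, TA) = 84.00° ✗; |TA| = 22.10 ✓.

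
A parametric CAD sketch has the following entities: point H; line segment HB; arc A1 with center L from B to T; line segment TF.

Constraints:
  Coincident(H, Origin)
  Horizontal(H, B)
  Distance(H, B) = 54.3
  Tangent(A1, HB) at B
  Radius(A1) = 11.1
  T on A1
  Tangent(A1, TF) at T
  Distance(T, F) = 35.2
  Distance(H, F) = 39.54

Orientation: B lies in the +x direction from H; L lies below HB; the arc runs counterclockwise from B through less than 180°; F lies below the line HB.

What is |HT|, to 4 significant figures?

45.82

H is at the origin; HB is horizontal with |HB| = 54.3 and B on the +x side, so B = (54.30, 0.000). Since A1 is tangent to HB there, LB ⟂ HB, so L = B + (0, -11.1) = (54.30, -11.10). Since LT ⟂ TF (tangency), |LF| = √(11.1² + 35.2²) = 36.91 regardless of where T sits on A1. So F lies on both circle(H, 39.54) and circle(L, 36.91); the below-HB intersection is F = (23.66, -31.68). T is the foot of the tangent from F: T = (45.63, -4.173).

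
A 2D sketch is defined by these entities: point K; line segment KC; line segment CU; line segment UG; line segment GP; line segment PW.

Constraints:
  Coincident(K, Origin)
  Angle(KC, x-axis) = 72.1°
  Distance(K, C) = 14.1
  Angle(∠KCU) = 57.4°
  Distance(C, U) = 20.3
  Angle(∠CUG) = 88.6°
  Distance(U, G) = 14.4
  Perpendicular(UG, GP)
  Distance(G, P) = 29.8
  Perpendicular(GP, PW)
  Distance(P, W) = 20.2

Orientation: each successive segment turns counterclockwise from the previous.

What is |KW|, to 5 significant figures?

25.018

UG ⟂ GP, so GP runs at 16.100°; with |GP| = 29.8, P = (17.323, 2.6950). The perpendicularity gives PW at right angles to GP, so PW runs at 106.10°; with |PW| = 20.2, W = (11.721, 22.103). Then |KW| = |W − K| = 25.018.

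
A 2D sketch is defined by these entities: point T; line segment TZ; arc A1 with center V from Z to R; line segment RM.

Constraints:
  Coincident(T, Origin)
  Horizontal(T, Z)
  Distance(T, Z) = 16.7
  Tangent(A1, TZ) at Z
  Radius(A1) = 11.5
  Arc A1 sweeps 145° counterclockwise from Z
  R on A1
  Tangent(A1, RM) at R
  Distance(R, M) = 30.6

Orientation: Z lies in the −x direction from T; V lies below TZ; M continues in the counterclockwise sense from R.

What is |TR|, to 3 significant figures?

31.3

T is at the origin; TZ is horizontal with |TZ| = 16.7 and Z on the −x side, so Z = (-16.7, 0.00). The tangent condition forces VZ to be normal to TZ, so V = Z + (0, -11.5) = (-16.7, -11.5). On A1, Z sits at bearing 90° from V; a 145° counterclockwise sweep puts R at bearing 235°, so R = V + 11.5·(cos 235°, sin 235°) = (-23.3, -20.9). Then |TR| = |R − T| = 31.3.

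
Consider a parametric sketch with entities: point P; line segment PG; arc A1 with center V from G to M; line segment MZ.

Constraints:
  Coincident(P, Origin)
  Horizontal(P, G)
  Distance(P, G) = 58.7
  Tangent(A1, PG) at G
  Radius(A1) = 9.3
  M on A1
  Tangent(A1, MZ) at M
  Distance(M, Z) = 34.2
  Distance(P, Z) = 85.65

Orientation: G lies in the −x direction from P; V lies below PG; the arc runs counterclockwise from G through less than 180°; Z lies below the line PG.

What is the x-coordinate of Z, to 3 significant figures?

-75.5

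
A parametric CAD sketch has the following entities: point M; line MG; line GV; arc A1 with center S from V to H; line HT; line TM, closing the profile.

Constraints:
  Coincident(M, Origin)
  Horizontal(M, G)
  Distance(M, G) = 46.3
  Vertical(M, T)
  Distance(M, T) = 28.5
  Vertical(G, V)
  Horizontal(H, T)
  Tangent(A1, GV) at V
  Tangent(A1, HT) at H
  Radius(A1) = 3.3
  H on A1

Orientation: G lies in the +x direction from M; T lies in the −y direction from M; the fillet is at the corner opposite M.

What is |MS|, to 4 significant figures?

49.84

M and T share the same x with |MT| = 28.5 and T on the −y side, so T = (0.000, -28.50). The virtual corner opposite M is at (46.30, -28.50). Tangency of A1 to GV means the radius SV is perpendicular to GV and A1 meets HT tangentially, so SH is at right angles to HT, with radius 3.3, so the center S sits 3.3 in from both sides at S = (43.00, -25.20). Then |MS| = |S − M| = 49.84.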